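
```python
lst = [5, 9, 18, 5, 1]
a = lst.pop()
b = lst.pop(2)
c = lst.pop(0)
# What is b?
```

After line 1: lst = [5, 9, 18, 5, 1]
After line 2 (pop() -> a = 1): lst = [5, 9, 18, 5]
After line 3 (pop(2) -> b = 18): lst = [5, 9, 5]
After line 4 (pop(0) -> c = 5): lst = [9, 5]

18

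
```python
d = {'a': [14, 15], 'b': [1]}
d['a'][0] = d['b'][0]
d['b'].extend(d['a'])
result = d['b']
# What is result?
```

After line 1: d = {'a': [14, 15], 'b': [1]}
After line 2 (a[0] = b[0] = 1): d = {'a': [1, 15], 'b': [1]}
After line 3 (b.extend(a) appends [1, 15]): d = {'a': [1, 15], 'b': [1, 1, 15]}
After line 4: result = d['b'] = [1, 1, 15]

[1, 1, 15]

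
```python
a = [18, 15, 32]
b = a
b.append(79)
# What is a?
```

After line 1: a = [18, 15, 32]
After line 2 (b = a is an alias, same object): a = [18, 15, 32], b = [18, 15, 32]
After line 3 (b.append mutates the shared list): a = [18, 15, 32, 79], b = [18, 15, 32, 79]

[18, 15, 32, 79]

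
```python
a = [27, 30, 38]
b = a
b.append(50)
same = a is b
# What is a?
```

After line 1: a = [27, 30, 38]
After line 2 (b = a is an alias, same object): a = [27, 30, 38], b = [27, 30, 38]
After line 3 (b.append mutates the shared list): a = [27, 30, 38, 50], b = [27, 30, 38, 50]
After line 4 (same = a is b; same object -> True): same = True

[27, 30, 38, 50]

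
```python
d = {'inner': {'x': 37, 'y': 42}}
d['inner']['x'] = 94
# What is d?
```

After line 1: d = {'inner': {'x': 37, 'y': 42}}
After line 2 (inner x overwritten): d = {'inner': {'x': 94, 'y': 42}}

{'inner': {'x': 94, 'y': 42}}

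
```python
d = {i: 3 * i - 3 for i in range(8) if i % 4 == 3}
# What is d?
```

{3: 6, 7: 18}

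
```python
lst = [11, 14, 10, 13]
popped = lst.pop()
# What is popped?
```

13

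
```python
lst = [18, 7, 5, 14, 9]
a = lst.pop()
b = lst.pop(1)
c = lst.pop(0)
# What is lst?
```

After line 1: lst = [18, 7, 5, 14, 9]
After line 2 (pop() -> a = 9): lst = [18, 7, 5, 14]
After line 3 (pop(1) -> b = 7): lst = [18, 5, 14]
After line 4 (pop(0) -> c = 18): lst = [5, 14]

[5, 14]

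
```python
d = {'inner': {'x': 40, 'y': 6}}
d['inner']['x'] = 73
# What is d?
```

After line 1: d = {'inner': {'x': 40, 'y': 6}}
After line 2 (inner x overwritten): d = {'inner': {'x': 73, 'y': 6}}

{'inner': {'x': 73, 'y': 6}}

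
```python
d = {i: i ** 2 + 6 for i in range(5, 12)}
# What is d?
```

{5: 31, 6: 42, 7: 55, 8: 70, 9: 87, 10: 106, 11: 127}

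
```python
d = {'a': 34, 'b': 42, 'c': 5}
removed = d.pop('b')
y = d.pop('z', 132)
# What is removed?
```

After line 1: d = {'a': 34, 'b': 42, 'c': 5}
After line 2 (pop 'b' returns 42): d = {'a': 34, 'c': 5}, removed = 42
After line 3 (pop 'z' missing, returns default 132): d = {'a': 34, 'c': 5}, y = 132

42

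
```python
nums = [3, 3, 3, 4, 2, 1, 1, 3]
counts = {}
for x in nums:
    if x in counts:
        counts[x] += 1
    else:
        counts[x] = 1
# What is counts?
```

Initial: counts = {}, nums = [3, 3, 3, 4, 2, 1, 1, 3]
See 3: counts = {3: 1}
See 3: counts = {3: 2}
See 3: counts = {3: 3}
See 4: counts = {3: 3, 4: 1}
See 2: counts = {3: 3, 4: 1, 2: 1}
See 1: counts = {3: 3, 4: 1, 2: 1, 1: 1}
See 1: counts = {3: 3, 4: 1, 2: 1, 1: 2}
See 3: counts = {3: 4, 4: 1, 2: 1, 1: 2}

{3: 4, 4: 1, 2: 1, 1: 2}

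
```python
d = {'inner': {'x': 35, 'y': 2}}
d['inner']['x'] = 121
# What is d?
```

After line 1: d = {'inner': {'x': 35, 'y': 2}}
After line 2 (inner x overwritten): d = {'inner': {'x': 121, 'y': 2}}

{'inner': {'x': 121, 'y': 2}}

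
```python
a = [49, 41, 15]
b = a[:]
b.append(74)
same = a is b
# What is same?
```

After line 1: a = [49, 41, 15]
After line 2 (b = a[:] is a shallow copy, new object): a = [49, 41, 15], b = [49, 41, 15]
After line 3 (append only mutates b): a = [49, 41, 15], b = [49, 41, 15, 74]
After line 4 (same = a is b; different objects -> False): same = False

False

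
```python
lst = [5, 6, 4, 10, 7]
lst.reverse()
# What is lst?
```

[7, 10, 4, 6, 5]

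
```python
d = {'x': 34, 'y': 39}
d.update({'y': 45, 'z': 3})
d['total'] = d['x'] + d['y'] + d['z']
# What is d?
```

After line 1: d = {'x': 34, 'y': 39}
After line 2 (y overwritten, z added): d = {'x': 34, 'y': 45, 'z': 3}
After line 3 (total = 34 + 45 + 3 = 82): d = {'x': 34, 'y': 45, 'z': 3, 'total': 82}

{'x': 34, 'y': 45, 'z': 3, 'total': 82}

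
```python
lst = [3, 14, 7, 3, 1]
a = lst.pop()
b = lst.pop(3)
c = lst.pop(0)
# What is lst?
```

After line 1: lst = [3, 14, 7, 3, 1]
After line 2 (pop() -> a = 1): lst = [3, 14, 7, 3]
After line 3 (pop(3) -> b = 3): lst = [3, 14, 7]
After line 4 (pop(0) -> c = 3): lst = [14, 7]

[14, 7]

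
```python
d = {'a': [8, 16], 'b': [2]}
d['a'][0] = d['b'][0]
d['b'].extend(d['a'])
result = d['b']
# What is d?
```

After line 1: d = {'a': [8, 16], 'b': [2]}
After line 2 (a[0] = b[0] = 2): d = {'a': [2, 16], 'b': [2]}
After line 3 (b.extend(a) appends [2, 16]): d = {'a': [2, 16], 'b': [2, 2, 16]}
After line 4: result = d['b'] = [2, 2, 16]

{'a': [2, 16], 'b': [2, 2, 16]}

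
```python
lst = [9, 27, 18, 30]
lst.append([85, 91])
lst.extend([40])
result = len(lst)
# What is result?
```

After line 1: lst = [9, 27, 18, 30]
After line 2 (append adds [85, 91] as single element): lst = [9, 27, 18, 30, [85, 91]]
After line 3 (extend unpacks [40], adds 40): lst = [9, 27, 18, 30, [85, 91], 40]
After line 4: result = len(lst) = 6

6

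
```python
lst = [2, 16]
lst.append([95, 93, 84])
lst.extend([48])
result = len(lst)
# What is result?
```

After line 1: lst = [2, 16]
After line 2 (append adds [95, 93, 84] as single element): lst = [2, 16, [95, 93, 84]]
After line 3 (extend unpacks [48], adds 48): lst = [2, 16, [95, 93, 84], 48]
After line 4: result = len(lst) = 4

4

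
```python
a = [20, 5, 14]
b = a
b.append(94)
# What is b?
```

After line 1: a = [20, 5, 14]
After line 2 (b = a is an alias, same object): a = [20, 5, 14], b = [20, 5, 14]
After line 3 (b.append mutates the shared list): a = [20, 5, 14, 94], b = [20, 5, 14, 94]

[20, 5, 14, 94]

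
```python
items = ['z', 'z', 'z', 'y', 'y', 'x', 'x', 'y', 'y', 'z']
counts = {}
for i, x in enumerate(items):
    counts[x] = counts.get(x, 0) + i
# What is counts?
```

Initial: counts = {}, items = ['z', 'z', 'z', 'y', 'y', 'x', 'x', 'y', 'y', 'z']
i=0, x='z': counts = {'z': 0}
i=1, x='z': counts = {'z': 1}
i=2, x='z': counts = {'z': 3}
i=3, x='y': counts = {'z': 3, 'y': 3}
i=4, x='y': counts = {'z': 3, 'y': 7}
i=5, x='x': counts = {'z': 3, 'y': 7, 'x': 5}
i=6, x='x': counts = {'z': 3, 'y': 7, 'x': 11}
i=7, x='y': counts = {'z': 3, 'y': 14, 'x': 11}
i=8, x='y': counts = {'z': 3, 'y': 22, 'x': 11}
i=9, x='z': counts = {'z': 12, 'y': 22, 'x': 11}

{'z': 12, 'y': 22, 'x': 11}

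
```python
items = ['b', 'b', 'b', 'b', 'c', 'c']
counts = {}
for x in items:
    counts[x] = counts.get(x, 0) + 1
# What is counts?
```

Initial: counts = {}, items = ['b', 'b', 'b', 'b', 'c', 'c']
See 'b': counts = {'b': 1}
See 'b': counts = {'b': 2}
See 'b': counts = {'b': 3}
See 'b': counts = {'b': 4}
See 'c': counts = {'b': 4, 'c': 1}
See 'c': counts = {'b': 4, 'c': 2}

{'b': 4, 'c': 2}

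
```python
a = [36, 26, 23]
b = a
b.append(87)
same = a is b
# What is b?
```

After line 1: a = [36, 26, 23]
After line 2 (b = a is an alias, same object): a = [36, 26, 23], b = [36, 26, 23]
After line 3 (b.append mutates the shared list): a = [36, 26, 23, 87], b = [36, 26, 23, 87]
After line 4 (same = a is b; same object -> True): same = True

[36, 26, 23, 87]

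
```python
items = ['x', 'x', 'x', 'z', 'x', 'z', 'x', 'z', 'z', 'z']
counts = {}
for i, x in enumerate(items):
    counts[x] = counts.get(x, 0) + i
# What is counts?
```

Initial: counts = {}, items = ['x', 'x', 'x', 'z', 'x', 'z', 'x', 'z', 'z', 'z']
i=0, x='x': counts = {'x': 0}
i=1, x='x': counts = {'x': 1}
i=2, x='x': counts = {'x': 3}
i=3, x='z': counts = {'x': 3, 'z': 3}
i=4, x='x': counts = {'x': 7, 'z': 3}
i=5, x='z': counts = {'x': 7, 'z': 8}
i=6, x='x': counts = {'x': 13, 'z': 8}
i=7, x='z': counts = {'x': 13, 'z': 15}
i=8, x='z': counts = {'x': 13, 'z': 23}
i=9, x='z': counts = {'x': 13, 'z': 32}

{'x': 13, 'z': 32}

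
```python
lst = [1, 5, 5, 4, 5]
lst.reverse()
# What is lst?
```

[5, 4, 5, 5, 1]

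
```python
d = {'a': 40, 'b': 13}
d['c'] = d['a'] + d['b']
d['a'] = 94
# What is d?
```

After line 1: d = {'a': 40, 'b': 13}
After line 2 (d['c'] = 40 + 13): d = {'a': 40, 'b': 13, 'c': 53}
After line 3: d = {'a': 94, 'b': 13, 'c': 53}

{'a': 94, 'b': 13, 'c': 53}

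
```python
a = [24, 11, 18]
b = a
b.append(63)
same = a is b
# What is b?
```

After line 1: a = [24, 11, 18]
After line 2 (b = a is an alias, same object): a = [24, 11, 18], b = [24, 11, 18]
After line 3 (b.append mutates the shared list): a = [24, 11, 18, 63], b = [24, 11, 18, 63]
After line 4 (same = a is b; same object -> True): same = True

[24, 11, 18, 63]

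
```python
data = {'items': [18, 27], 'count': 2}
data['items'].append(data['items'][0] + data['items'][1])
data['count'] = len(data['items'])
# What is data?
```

After line 1: data = {'items': [18, 27], 'count': 2}
After line 2 (append 18 + 27 = 45): data = {'items': [18, 27, 45], 'count': 2}
After line 3 (count = len(items) = 3): data = {'items': [18, 27, 45], 'count': 3}

{'items': [18, 27, 45], 'count': 3}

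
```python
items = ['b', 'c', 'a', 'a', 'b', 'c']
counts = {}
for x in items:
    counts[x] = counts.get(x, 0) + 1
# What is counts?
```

Initial: counts = {}, items = ['b', 'c', 'a', 'a', 'b', 'c']
See 'b': counts = {'b': 1}
See 'c': counts = {'b': 1, 'c': 1}
See 'a': counts = {'b': 1, 'c': 1, 'a': 1}
See 'a': counts = {'b': 1, 'c': 1, 'a': 2}
See 'b': counts = {'b': 2, 'c': 1, 'a': 2}
See 'c': counts = {'b': 2, 'c': 2, 'a': 2}

{'b': 2, 'c': 2, 'a': 2}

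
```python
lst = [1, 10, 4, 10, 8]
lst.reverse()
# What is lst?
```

[8, 10, 4, 10, 1]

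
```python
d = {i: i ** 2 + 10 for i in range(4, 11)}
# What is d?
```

{4: 26, 5: 35, 6: 46, 7: 59, 8: 74, 9: 91, 10: 110}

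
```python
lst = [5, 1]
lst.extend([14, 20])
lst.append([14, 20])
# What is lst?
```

After line 1: lst = [5, 1]
After line 2 (extend unpacks [14, 20]): lst = [5, 1, 14, 20]
After line 3 (append adds [14, 20] as single element): lst = [5, 1, 14, 20, [14, 20]]

[5, 1, 14, 20, [14, 20]]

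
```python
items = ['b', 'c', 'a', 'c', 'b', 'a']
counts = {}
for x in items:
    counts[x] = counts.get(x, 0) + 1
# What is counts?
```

Initial: counts = {}, items = ['b', 'c', 'a', 'c', 'b', 'a']
See 'b': counts = {'b': 1}
See 'c': counts = {'b': 1, 'c': 1}
See 'a': counts = {'b': 1, 'c': 1, 'a': 1}
See 'c': counts = {'b': 1, 'c': 2, 'a': 1}
See 'b': counts = {'b': 2, 'c': 2, 'a': 1}
See 'a': counts = {'b': 2, 'c': 2, 'a': 2}

{'b': 2, 'c': 2, 'a': 2}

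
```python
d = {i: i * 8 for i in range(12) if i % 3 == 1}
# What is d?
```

{1: 8, 4: 32, 7: 56, 10: 80}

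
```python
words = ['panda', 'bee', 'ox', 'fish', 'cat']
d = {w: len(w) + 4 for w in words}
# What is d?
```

{'panda': 9, 'bee': 7, 'ox': 6, 'fish': 8, 'cat': 7}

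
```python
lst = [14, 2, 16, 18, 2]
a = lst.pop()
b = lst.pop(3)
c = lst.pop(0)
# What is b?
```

After line 1: lst = [14, 2, 16, 18, 2]
After line 2 (pop() -> a = 2): lst = [14, 2, 16, 18]
After line 3 (pop(3) -> b = 18): lst = [14, 2, 16]
After line 4 (pop(0) -> c = 14): lst = [2, 16]

18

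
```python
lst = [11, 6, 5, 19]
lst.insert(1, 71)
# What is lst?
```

[11, 71, 6, 5, 19]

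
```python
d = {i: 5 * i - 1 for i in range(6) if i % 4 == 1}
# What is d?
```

{1: 4, 5: 24}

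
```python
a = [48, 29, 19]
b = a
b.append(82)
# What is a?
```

After line 1: a = [48, 29, 19]
After line 2 (b = a is an alias, same object): a = [48, 29, 19], b = [48, 29, 19]
After line 3 (b.append mutates the shared list): a = [48, 29, 19, 82], b = [48, 29, 19, 82]

[48, 29, 19, 82]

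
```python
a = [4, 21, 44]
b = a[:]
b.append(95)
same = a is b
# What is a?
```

After line 1: a = [4, 21, 44]
After line 2 (b = a[:] is a shallow copy, new object): a = [4, 21, 44], b = [4, 21, 44]
After line 3 (append only mutates b): a = [4, 21, 44], b = [4, 21, 44, 95]
After line 4 (same = a is b; different objects -> False): same = False

[4, 21, 44]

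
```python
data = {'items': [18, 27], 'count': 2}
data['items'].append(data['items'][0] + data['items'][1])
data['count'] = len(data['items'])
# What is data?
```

After line 1: data = {'items': [18, 27], 'count': 2}
After line 2 (append 18 + 27 = 45): data = {'items': [18, 27, 45], 'count': 2}
After line 3 (count = len(items) = 3): data = {'items': [18, 27, 45], 'count': 3}

{'items': [18, 27, 45], 'count': 3}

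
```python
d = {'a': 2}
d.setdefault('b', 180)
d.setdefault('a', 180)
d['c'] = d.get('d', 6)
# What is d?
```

After line 1: d = {'a': 2}
After line 2 (setdefault adds 'b'=180): d = {'a': 2, 'b': 180}
After line 3 (setdefault 'a' no-op, already exists): d = {'a': 2, 'b': 180}
After line 4 (get('d', 6) returns default since 'd' not in d): d = {'a': 2, 'b': 180, 'c': 6}

{'a': 2, 'b': 180, 'c': 6}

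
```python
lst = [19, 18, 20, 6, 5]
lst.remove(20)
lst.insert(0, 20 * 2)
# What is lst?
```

After line 1: lst = [19, 18, 20, 6, 5]
After line 2 (remove first 20): lst = [19, 18, 6, 5]
After line 3 (insert 40 at index 0): lst = [40, 19, 18, 6, 5]

[40, 19, 18, 6, 5]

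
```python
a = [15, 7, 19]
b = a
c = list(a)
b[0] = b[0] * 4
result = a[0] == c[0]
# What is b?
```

After line 1: a = [15, 7, 19]
After line 2 (b = a, alias): a = [15, 7, 19], b = [15, 7, 19]
After line 3 (c = list(a) is a copy, new object): c = [15, 7, 19]
After line 4 (b[0] = 15 * 4 = 60; mutates shared a/b): a = b = [60, 7, 19], c = [15, 7, 19]
After line 5 (a[0] = 60, c[0] = 15; result = False)

[60, 7, 19]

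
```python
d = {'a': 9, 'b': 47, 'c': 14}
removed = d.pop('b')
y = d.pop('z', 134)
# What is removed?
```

After line 1: d = {'a': 9, 'b': 47, 'c': 14}
After line 2 (pop 'b' returns 47): d = {'a': 9, 'c': 14}, removed = 47
After line 3 (pop 'z' missing, returns default 134): d = {'a': 9, 'c': 14}, y = 134

47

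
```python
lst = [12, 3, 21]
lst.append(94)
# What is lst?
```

[12, 3, 21, 94]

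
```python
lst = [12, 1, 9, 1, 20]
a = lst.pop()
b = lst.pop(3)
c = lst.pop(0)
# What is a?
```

After line 1: lst = [12, 1, 9, 1, 20]
After line 2 (pop() -> a = 20): lst = [12, 1, 9, 1]
After line 3 (pop(3) -> b = 1): lst = [12, 1, 9]
After line 4 (pop(0) -> c = 12): lst = [1, 9]

20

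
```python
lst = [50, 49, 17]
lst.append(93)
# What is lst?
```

[50, 49, 17, 93]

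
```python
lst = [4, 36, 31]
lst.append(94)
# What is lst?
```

[4, 36, 31, 94]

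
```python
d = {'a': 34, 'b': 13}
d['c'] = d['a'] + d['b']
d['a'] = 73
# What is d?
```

After line 1: d = {'a': 34, 'b': 13}
After line 2 (d['c'] = 34 + 13): d = {'a': 34, 'b': 13, 'c': 47}
After line 3: d = {'a': 73, 'b': 13, 'c': 47}

{'a': 73, 'b': 13, 'c': 47}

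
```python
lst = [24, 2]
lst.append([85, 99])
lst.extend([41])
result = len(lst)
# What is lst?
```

After line 1: lst = [24, 2]
After line 2 (append adds [85, 99] as single element): lst = [24, 2, [85, 99]]
After line 3 (extend unpacks [41], adds 41): lst = [24, 2, [85, 99], 41]
After line 4: result = len(lst) = 4

[24, 2, [85, 99], 41]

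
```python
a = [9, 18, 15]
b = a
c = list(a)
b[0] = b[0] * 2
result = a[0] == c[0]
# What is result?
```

After line 1: a = [9, 18, 15]
After line 2 (b = a, alias): a = [9, 18, 15], b = [9, 18, 15]
After line 3 (c = list(a) is a copy, new object): c = [9, 18, 15]
After line 4 (b[0] = 9 * 2 = 18; mutates shared a/b): a = b = [18, 18, 15], c = [9, 18, 15]
After line 5 (a[0] = 18, c[0] = 9; result = False)

False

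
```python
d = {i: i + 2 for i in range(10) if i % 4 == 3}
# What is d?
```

{3: 5, 7: 9}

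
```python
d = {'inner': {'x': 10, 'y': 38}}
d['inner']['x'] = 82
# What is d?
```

After line 1: d = {'inner': {'x': 10, 'y': 38}}
After line 2 (inner x overwritten): d = {'inner': {'x': 82, 'y': 38}}

{'inner': {'x': 82, 'y': 38}}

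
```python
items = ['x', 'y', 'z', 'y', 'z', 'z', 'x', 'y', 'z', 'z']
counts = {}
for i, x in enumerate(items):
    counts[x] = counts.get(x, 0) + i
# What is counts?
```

Initial: counts = {}, items = ['x', 'y', 'z', 'y', 'z', 'z', 'x', 'y', 'z', 'z']
i=0, x='x': counts = {'x': 0}
i=1, x='y': counts = {'x': 0, 'y': 1}
i=2, x='z': counts = {'x': 0, 'y': 1, 'z': 2}
i=3, x='y': counts = {'x': 0, 'y': 4, 'z': 2}
i=4, x='z': counts = {'x': 0, 'y': 4, 'z': 6}
i=5, x='z': counts = {'x': 0, 'y': 4, 'z': 11}
i=6, x='x': counts = {'x': 6, 'y': 4, 'z': 11}
i=7, x='y': counts = {'x': 6, 'y': 11, 'z': 11}
i=8, x='z': counts = {'x': 6, 'y': 11, 'z': 19}
i=9, x='z': counts = {'x': 6, 'y': 11, 'z': 28}

{'x': 6, 'y': 11, 'z': 28}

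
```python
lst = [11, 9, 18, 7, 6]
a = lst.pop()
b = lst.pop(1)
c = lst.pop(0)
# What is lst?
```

After line 1: lst = [11, 9, 18, 7, 6]
After line 2 (pop() -> a = 6): lst = [11, 9, 18, 7]
After line 3 (pop(1) -> b = 9): lst = [11, 18, 7]
After line 4 (pop(0) -> c = 11): lst = [18, 7]

[18, 7]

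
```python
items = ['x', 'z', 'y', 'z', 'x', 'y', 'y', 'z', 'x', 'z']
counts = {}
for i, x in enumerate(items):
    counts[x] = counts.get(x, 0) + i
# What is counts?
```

Initial: counts = {}, items = ['x', 'z', 'y', 'z', 'x', 'y', 'y', 'z', 'x', 'z']
i=0, x='x': counts = {'x': 0}
i=1, x='z': counts = {'x': 0, 'z': 1}
i=2, x='y': counts = {'x': 0, 'z': 1, 'y': 2}
i=3, x='z': counts = {'x': 0, 'z': 4, 'y': 2}
i=4, x='x': counts = {'x': 4, 'z': 4, 'y': 2}
i=5, x='y': counts = {'x': 4, 'z': 4, 'y': 7}
i=6, x='y': counts = {'x': 4, 'z': 4, 'y': 13}
i=7, x='z': counts = {'x': 4, 'z': 11, 'y': 13}
i=8, x='x': counts = {'x': 12, 'z': 11, 'y': 13}
i=9, x='z': counts = {'x': 12, 'z': 20, 'y': 13}

{'x': 12, 'z': 20, 'y': 13}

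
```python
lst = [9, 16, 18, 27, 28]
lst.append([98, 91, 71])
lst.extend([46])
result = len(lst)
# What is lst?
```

After line 1: lst = [9, 16, 18, 27, 28]
After line 2 (append adds [98, 91, 71] as single element): lst = [9, 16, 18, 27, 28, [98, 91, 71]]
After line 3 (extend unpacks [46], adds 46): lst = [9, 16, 18, 27, 28, [98, 91, 71], 46]
After line 4: result = len(lst) = 7

[9, 16, 18, 27, 28, [98, 91, 71], 46]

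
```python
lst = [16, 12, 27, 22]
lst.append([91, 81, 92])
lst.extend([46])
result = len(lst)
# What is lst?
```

After line 1: lst = [16, 12, 27, 22]
After line 2 (append adds [91, 81, 92] as single element): lst = [16, 12, 27, 22, [91, 81, 92]]
After line 3 (extend unpacks [46], adds 46): lst = [16, 12, 27, 22, [91, 81, 92], 46]
After line 4: result = len(lst) = 6

[16, 12, 27, 22, [91, 81, 92], 46]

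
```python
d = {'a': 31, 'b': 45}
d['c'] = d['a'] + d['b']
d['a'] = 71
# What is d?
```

After line 1: d = {'a': 31, 'b': 45}
After line 2 (d['c'] = 31 + 45): d = {'a': 31, 'b': 45, 'c': 76}
After line 3: d = {'a': 71, 'b': 45, 'c': 76}

{'a': 71, 'b': 45, 'c': 76}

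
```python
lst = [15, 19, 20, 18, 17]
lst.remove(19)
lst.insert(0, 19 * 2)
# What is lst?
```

After line 1: lst = [15, 19, 20, 18, 17]
After line 2 (remove first 19): lst = [15, 20, 18, 17]
After line 3 (insert 38 at index 0): lst = [38, 15, 20, 18, 17]

[38, 15, 20, 18, 17]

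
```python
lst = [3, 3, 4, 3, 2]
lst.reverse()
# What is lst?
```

[2, 3, 4, 3, 3]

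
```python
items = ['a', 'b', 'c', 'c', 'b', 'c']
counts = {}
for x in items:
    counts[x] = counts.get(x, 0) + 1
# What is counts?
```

Initial: counts = {}, items = ['a', 'b', 'c', 'c', 'b', 'c']
See 'a': counts = {'a': 1}
See 'b': counts = {'a': 1, 'b': 1}
See 'c': counts = {'a': 1, 'b': 1, 'c': 1}
See 'c': counts = {'a': 1, 'b': 1, 'c': 2}
See 'b': counts = {'a': 1, 'b': 2, 'c': 2}
See 'c': counts = {'a': 1, 'b': 2, 'c': 3}

{'a': 1, 'b': 2, 'c': 3}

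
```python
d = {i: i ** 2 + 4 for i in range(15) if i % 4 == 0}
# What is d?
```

{0: 4, 4: 20, 8: 68, 12: 148}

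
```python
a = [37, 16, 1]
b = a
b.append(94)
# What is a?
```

After line 1: a = [37, 16, 1]
After line 2 (b = a is an alias, same object): a = [37, 16, 1], b = [37, 16, 1]
After line 3 (b.append mutates the shared list): a = [37, 16, 1, 94], b = [37, 16, 1, 94]

[37, 16, 1, 94]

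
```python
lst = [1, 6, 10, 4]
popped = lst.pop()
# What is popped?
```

4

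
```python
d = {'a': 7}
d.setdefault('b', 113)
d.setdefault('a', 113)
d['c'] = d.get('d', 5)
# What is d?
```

After line 1: d = {'a': 7}
After line 2 (setdefault adds 'b'=113): d = {'a': 7, 'b': 113}
After line 3 (setdefault 'a' no-op, already exists): d = {'a': 7, 'b': 113}
After line 4 (get('d', 5) returns default since 'd' not in d): d = {'a': 7, 'b': 113, 'c': 5}

{'a': 7, 'b': 113, 'c': 5}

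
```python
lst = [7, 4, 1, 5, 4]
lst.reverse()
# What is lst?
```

[4, 5, 1, 4, 7]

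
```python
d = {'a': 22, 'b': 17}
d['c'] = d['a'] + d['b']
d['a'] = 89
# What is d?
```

After line 1: d = {'a': 22, 'b': 17}
After line 2 (d['c'] = 22 + 17): d = {'a': 22, 'b': 17, 'c': 39}
After line 3: d = {'a': 89, 'b': 17, 'c': 39}

{'a': 89, 'b': 17, 'c': 39}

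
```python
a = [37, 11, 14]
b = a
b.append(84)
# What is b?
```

After line 1: a = [37, 11, 14]
After line 2 (b = a is an alias, same object): a = [37, 11, 14], b = [37, 11, 14]
After line 3 (b.append mutates the shared list): a = [37, 11, 14, 84], b = [37, 11, 14, 84]

[37, 11, 14, 84]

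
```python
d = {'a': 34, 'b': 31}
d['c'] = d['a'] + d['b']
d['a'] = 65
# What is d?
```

After line 1: d = {'a': 34, 'b': 31}
After line 2 (d['c'] = 34 + 31): d = {'a': 34, 'b': 31, 'c': 65}
After line 3: d = {'a': 65, 'b': 31, 'c': 65}

{'a': 65, 'b': 31, 'c': 65}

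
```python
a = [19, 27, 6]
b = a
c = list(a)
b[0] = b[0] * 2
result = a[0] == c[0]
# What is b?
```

After line 1: a = [19, 27, 6]
After line 2 (b = a, alias): a = [19, 27, 6], b = [19, 27, 6]
After line 3 (c = list(a) is a copy, new object): c = [19, 27, 6]
After line 4 (b[0] = 19 * 2 = 38; mutates shared a/b): a = b = [38, 27, 6], c = [19, 27, 6]
After line 5 (a[0] = 38, c[0] = 19; result = False)

[38, 27, 6]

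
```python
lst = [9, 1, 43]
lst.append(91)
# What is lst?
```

[9, 1, 43, 91]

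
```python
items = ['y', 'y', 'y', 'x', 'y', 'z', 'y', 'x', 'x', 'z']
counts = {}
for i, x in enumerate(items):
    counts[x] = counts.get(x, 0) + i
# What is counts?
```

Initial: counts = {}, items = ['y', 'y', 'y', 'x', 'y', 'z', 'y', 'x', 'x', 'z']
i=0, x='y': counts = {'y': 0}
i=1, x='y': counts = {'y': 1}
i=2, x='y': counts = {'y': 3}
i=3, x='x': counts = {'y': 3, 'x': 3}
i=4, x='y': counts = {'y': 7, 'x': 3}
i=5, x='z': counts = {'y': 7, 'x': 3, 'z': 5}
i=6, x='y': counts = {'y': 13, 'x': 3, 'z': 5}
i=7, x='x': counts = {'y': 13, 'x': 10, 'z': 5}
i=8, x='x': counts = {'y': 13, 'x': 18, 'z': 5}
i=9, x='z': counts = {'y': 13, 'x': 18, 'z': 14}

{'y': 13, 'x': 18, 'z': 14}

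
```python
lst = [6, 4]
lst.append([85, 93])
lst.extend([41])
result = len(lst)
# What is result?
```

After line 1: lst = [6, 4]
After line 2 (append adds [85, 93] as single element): lst = [6, 4, [85, 93]]
After line 3 (extend unpacks [41], adds 41): lst = [6, 4, [85, 93], 41]
After line 4: result = len(lst) = 4

4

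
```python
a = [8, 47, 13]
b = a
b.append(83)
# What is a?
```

After line 1: a = [8, 47, 13]
After line 2 (b = a is an alias, same object): a = [8, 47, 13], b = [8, 47, 13]
After line 3 (b.append mutates the shared list): a = [8, 47, 13, 83], b = [8, 47, 13, 83]

[8, 47, 13, 83]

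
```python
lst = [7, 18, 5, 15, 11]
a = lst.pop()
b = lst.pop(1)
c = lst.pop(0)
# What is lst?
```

After line 1: lst = [7, 18, 5, 15, 11]
After line 2 (pop() -> a = 11): lst = [7, 18, 5, 15]
After line 3 (pop(1) -> b = 18): lst = [7, 5, 15]
After line 4 (pop(0) -> c = 7): lst = [5, 15]

[5, 15]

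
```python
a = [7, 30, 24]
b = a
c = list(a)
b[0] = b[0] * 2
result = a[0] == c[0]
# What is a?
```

After line 1: a = [7, 30, 24]
After line 2 (b = a, alias): a = [7, 30, 24], b = [7, 30, 24]
After line 3 (c = list(a) is a copy, new object): c = [7, 30, 24]
After line 4 (b[0] = 7 * 2 = 14; mutates shared a/b): a = b = [14, 30, 24], c = [7, 30, 24]
After line 5 (a[0] = 14, c[0] = 7; result = False)

[14, 30, 24]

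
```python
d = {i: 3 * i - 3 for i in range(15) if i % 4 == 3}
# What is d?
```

{3: 6, 7: 18, 11: 30}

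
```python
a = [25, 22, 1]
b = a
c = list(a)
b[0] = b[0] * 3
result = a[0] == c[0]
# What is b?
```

After line 1: a = [25, 22, 1]
After line 2 (b = a, alias): a = [25, 22, 1], b = [25, 22, 1]
After line 3 (c = list(a) is a copy, new object): c = [25, 22, 1]
After line 4 (b[0] = 25 * 3 = 75; mutates shared a/b): a = b = [75, 22, 1], c = [25, 22, 1]
After line 5 (a[0] = 75, c[0] = 25; result = False)

[75, 22, 1]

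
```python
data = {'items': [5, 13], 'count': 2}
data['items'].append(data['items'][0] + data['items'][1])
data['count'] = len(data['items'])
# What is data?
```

After line 1: data = {'items': [5, 13], 'count': 2}
After line 2 (append 5 + 13 = 18): data = {'items': [5, 13, 18], 'count': 2}
After line 3 (count = len(items) = 3): data = {'items': [5, 13, 18], 'count': 3}

{'items': [5, 13, 18], 'count': 3}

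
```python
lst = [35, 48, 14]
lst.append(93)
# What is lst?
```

[35, 48, 14, 93]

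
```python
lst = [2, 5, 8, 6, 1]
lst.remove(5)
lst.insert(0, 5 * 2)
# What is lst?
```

After line 1: lst = [2, 5, 8, 6, 1]
After line 2 (remove first 5): lst = [2, 8, 6, 1]
After line 3 (insert 10 at index 0): lst = [10, 2, 8, 6, 1]

[10, 2, 8, 6, 1]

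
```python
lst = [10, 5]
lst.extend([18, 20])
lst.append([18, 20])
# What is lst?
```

After line 1: lst = [10, 5]
After line 2 (extend unpacks [18, 20]): lst = [10, 5, 18, 20]
After line 3 (append adds [18, 20] as single element): lst = [10, 5, 18, 20, [18, 20]]

[10, 5, 18, 20, [18, 20]]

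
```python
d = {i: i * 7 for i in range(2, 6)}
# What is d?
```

{2: 14, 3: 21, 4: 28, 5: 35}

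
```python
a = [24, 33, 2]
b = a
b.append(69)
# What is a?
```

After line 1: a = [24, 33, 2]
After line 2 (b = a is an alias, same object): a = [24, 33, 2], b = [24, 33, 2]
After line 3 (b.append mutates the shared list): a = [24, 33, 2, 69], b = [24, 33, 2, 69]

[24, 33, 2, 69]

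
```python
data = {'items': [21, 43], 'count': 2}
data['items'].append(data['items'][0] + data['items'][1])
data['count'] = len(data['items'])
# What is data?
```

After line 1: data = {'items': [21, 43], 'count': 2}
After line 2 (append 21 + 43 = 64): data = {'items': [21, 43, 64], 'count': 2}
After line 3 (count = len(items) = 3): data = {'items': [21, 43, 64], 'count': 3}

{'items': [21, 43, 64], 'count': 3}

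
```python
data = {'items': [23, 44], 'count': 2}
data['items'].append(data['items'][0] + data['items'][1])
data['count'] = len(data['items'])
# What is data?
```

After line 1: data = {'items': [23, 44], 'count': 2}
After line 2 (append 23 + 44 = 67): data = {'items': [23, 44, 67], 'count': 2}
After line 3 (count = len(items) = 3): data = {'items': [23, 44, 67], 'count': 3}

{'items': [23, 44, 67], 'count': 3}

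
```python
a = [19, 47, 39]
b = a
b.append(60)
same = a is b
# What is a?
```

After line 1: a = [19, 47, 39]
After line 2 (b = a is an alias, same object): a = [19, 47, 39], b = [19, 47, 39]
After line 3 (b.append mutates the shared list): a = [19, 47, 39, 60], b = [19, 47, 39, 60]
After line 4 (same = a is b; same object -> True): same = True

[19, 47, 39, 60]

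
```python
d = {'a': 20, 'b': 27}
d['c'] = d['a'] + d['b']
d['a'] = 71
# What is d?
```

After line 1: d = {'a': 20, 'b': 27}
After line 2 (d['c'] = 20 + 27): d = {'a': 20, 'b': 27, 'c': 47}
After line 3: d = {'a': 71, 'b': 27, 'c': 47}

{'a': 71, 'b': 27, 'c': 47}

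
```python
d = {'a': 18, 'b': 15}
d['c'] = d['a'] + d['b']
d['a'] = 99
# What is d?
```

After line 1: d = {'a': 18, 'b': 15}
After line 2 (d['c'] = 18 + 15): d = {'a': 18, 'b': 15, 'c': 33}
After line 3: d = {'a': 99, 'b': 15, 'c': 33}

{'a': 99, 'b': 15, 'c': 33}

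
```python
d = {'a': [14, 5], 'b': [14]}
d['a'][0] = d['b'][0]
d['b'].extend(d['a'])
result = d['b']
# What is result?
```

After line 1: d = {'a': [14, 5], 'b': [14]}
After line 2 (a[0] = b[0] = 14): d = {'a': [14, 5], 'b': [14]}
After line 3 (b.extend(a) appends [14, 5]): d = {'a': [14, 5], 'b': [14, 14, 5]}
After line 4: result = d['b'] = [14, 14, 5]

[14, 14, 5]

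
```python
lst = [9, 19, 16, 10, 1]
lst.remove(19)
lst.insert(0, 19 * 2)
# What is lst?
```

After line 1: lst = [9, 19, 16, 10, 1]
After line 2 (remove first 19): lst = [9, 16, 10, 1]
After line 3 (insert 38 at index 0): lst = [38, 9, 16, 10, 1]

[38, 9, 16, 10, 1]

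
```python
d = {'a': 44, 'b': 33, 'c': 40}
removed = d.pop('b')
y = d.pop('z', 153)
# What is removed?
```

After line 1: d = {'a': 44, 'b': 33, 'c': 40}
After line 2 (pop 'b' returns 33): d = {'a': 44, 'c': 40}, removed = 33
After line 3 (pop 'z' missing, returns default 153): d = {'a': 44, 'c': 40}, y = 153

33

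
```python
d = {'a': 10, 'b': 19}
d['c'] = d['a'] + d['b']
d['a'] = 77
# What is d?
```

After line 1: d = {'a': 10, 'b': 19}
After line 2 (d['c'] = 10 + 19): d = {'a': 10, 'b': 19, 'c': 29}
After line 3: d = {'a': 77, 'b': 19, 'c': 29}

{'a': 77, 'b': 19, 'c': 29}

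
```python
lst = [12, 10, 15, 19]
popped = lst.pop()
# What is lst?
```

[12, 10, 15]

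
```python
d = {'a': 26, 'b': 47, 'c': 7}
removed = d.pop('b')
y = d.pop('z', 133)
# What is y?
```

After line 1: d = {'a': 26, 'b': 47, 'c': 7}
After line 2 (pop 'b' returns 47): d = {'a': 26, 'c': 7}, removed = 47
After line 3 (pop 'z' missing, returns default 133): d = {'a': 26, 'c': 7}, y = 133

133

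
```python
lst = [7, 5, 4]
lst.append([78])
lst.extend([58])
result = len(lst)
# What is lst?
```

After line 1: lst = [7, 5, 4]
After line 2 (append adds [78] as single element): lst = [7, 5, 4, [78]]
After line 3 (extend unpacks [58], adds 58): lst = [7, 5, 4, [78], 58]
After line 4: result = len(lst) = 5

[7, 5, 4, [78], 58]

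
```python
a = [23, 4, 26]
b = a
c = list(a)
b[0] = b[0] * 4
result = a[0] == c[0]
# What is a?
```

After line 1: a = [23, 4, 26]
After line 2 (b = a, alias): a = [23, 4, 26], b = [23, 4, 26]
After line 3 (c = list(a) is a copy, new object): c = [23, 4, 26]
After line 4 (b[0] = 23 * 4 = 92; mutates shared a/b): a = b = [92, 4, 26], c = [23, 4, 26]
After line 5 (a[0] = 92, c[0] = 23; result = False)

[92, 4, 26]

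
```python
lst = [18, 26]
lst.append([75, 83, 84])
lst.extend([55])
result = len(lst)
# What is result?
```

After line 1: lst = [18, 26]
After line 2 (append adds [75, 83, 84] as single element): lst = [18, 26, [75, 83, 84]]
After line 3 (extend unpacks [55], adds 55): lst = [18, 26, [75, 83, 84], 55]
After line 4: result = len(lst) = 4

4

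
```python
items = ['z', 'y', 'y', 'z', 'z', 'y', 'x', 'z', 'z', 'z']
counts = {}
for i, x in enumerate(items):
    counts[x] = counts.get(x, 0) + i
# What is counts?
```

Initial: counts = {}, items = ['z', 'y', 'y', 'z', 'z', 'y', 'x', 'z', 'z', 'z']
i=0, x='z': counts = {'z': 0}
i=1, x='y': counts = {'z': 0, 'y': 1}
i=2, x='y': counts = {'z': 0, 'y': 3}
i=3, x='z': counts = {'z': 3, 'y': 3}
i=4, x='z': counts = {'z': 7, 'y': 3}
i=5, x='y': counts = {'z': 7, 'y': 8}
i=6, x='x': counts = {'z': 7, 'y': 8, 'x': 6}
i=7, x='z': counts = {'z': 14, 'y': 8, 'x': 6}
i=8, x='z': counts = {'z': 22, 'y': 8, 'x': 6}
i=9, x='z': counts = {'z': 31, 'y': 8, 'x': 6}

{'z': 31, 'y': 8, 'x': 6}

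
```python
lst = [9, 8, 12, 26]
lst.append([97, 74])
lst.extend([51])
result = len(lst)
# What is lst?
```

After line 1: lst = [9, 8, 12, 26]
After line 2 (append adds [97, 74] as single element): lst = [9, 8, 12, 26, [97, 74]]
After line 3 (extend unpacks [51], adds 51): lst = [9, 8, 12, 26, [97, 74], 51]
After line 4: result = len(lst) = 6

[9, 8, 12, 26, [97, 74], 51]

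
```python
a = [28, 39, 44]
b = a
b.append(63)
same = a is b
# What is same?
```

After line 1: a = [28, 39, 44]
After line 2 (b = a is an alias, same object): a = [28, 39, 44], b = [28, 39, 44]
After line 3 (b.append mutates the shared list): a = [28, 39, 44, 63], b = [28, 39, 44, 63]
After line 4 (same = a is b; same object -> True): same = True

True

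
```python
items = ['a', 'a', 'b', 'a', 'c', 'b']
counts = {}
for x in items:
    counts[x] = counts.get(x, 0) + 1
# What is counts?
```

Initial: counts = {}, items = ['a', 'a', 'b', 'a', 'c', 'b']
See 'a': counts = {'a': 1}
See 'a': counts = {'a': 2}
See 'b': counts = {'a': 2, 'b': 1}
See 'a': counts = {'a': 3, 'b': 1}
See 'c': counts = {'a': 3, 'b': 1, 'c': 1}
See 'b': counts = {'a': 3, 'b': 2, 'c': 1}

{'a': 3, 'b': 2, 'c': 1}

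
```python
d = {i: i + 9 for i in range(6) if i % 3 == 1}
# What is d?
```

{1: 10, 4: 13}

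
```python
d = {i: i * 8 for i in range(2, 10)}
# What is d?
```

{2: 16, 3: 24, 4: 32, 5: 40, 6: 48, 7: 56, 8: 64, 9: 72}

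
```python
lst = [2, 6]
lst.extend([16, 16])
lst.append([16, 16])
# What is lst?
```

After line 1: lst = [2, 6]
After line 2 (extend unpacks [16, 16]): lst = [2, 6, 16, 16]
After line 3 (append adds [16, 16] as single element): lst = [2, 6, 16, 16, [16, 16]]

[2, 6, 16, 16, [16, 16]]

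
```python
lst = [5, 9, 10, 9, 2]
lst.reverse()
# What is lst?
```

[2, 9, 10, 9, 5]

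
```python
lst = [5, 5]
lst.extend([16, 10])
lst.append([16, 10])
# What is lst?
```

After line 1: lst = [5, 5]
After line 2 (extend unpacks [16, 10]): lst = [5, 5, 16, 10]
After line 3 (append adds [16, 10] as single element): lst = [5, 5, 16, 10, [16, 10]]

[5, 5, 16, 10, [16, 10]]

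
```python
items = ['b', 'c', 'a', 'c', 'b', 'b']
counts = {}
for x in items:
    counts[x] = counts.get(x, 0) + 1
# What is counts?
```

Initial: counts = {}, items = ['b', 'c', 'a', 'c', 'b', 'b']
See 'b': counts = {'b': 1}
See 'c': counts = {'b': 1, 'c': 1}
See 'a': counts = {'b': 1, 'c': 1, 'a': 1}
See 'c': counts = {'b': 1, 'c': 2, 'a': 1}
See 'b': counts = {'b': 2, 'c': 2, 'a': 1}
See 'b': counts = {'b': 3, 'c': 2, 'a': 1}

{'b': 3, 'c': 2, 'a': 1}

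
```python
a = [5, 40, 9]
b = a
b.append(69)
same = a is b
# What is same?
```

After line 1: a = [5, 40, 9]
After line 2 (b = a is an alias, same object): a = [5, 40, 9], b = [5, 40, 9]
After line 3 (b.append mutates the shared list): a = [5, 40, 9, 69], b = [5, 40, 9, 69]
After line 4 (same = a is b; same object -> True): same = True

True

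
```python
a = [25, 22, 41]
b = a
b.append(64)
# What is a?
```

After line 1: a = [25, 22, 41]
After line 2 (b = a is an alias, same object): a = [25, 22, 41], b = [25, 22, 41]
After line 3 (b.append mutates the shared list): a = [25, 22, 41, 64], b = [25, 22, 41, 64]

[25, 22, 41, 64]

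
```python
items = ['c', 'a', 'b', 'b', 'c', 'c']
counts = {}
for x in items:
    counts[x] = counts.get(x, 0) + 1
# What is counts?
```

Initial: counts = {}, items = ['c', 'a', 'b', 'b', 'c', 'c']
See 'c': counts = {'c': 1}
See 'a': counts = {'c': 1, 'a': 1}
See 'b': counts = {'c': 1, 'a': 1, 'b': 1}
See 'b': counts = {'c': 1, 'a': 1, 'b': 2}
See 'c': counts = {'c': 2, 'a': 1, 'b': 2}
See 'c': counts = {'c': 3, 'a': 1, 'b': 2}

{'c': 3, 'a': 1, 'b': 2}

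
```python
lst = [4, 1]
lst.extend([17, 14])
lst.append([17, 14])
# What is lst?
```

After line 1: lst = [4, 1]
After line 2 (extend unpacks [17, 14]): lst = [4, 1, 17, 14]
After line 3 (append adds [17, 14] as single element): lst = [4, 1, 17, 14, [17, 14]]

[4, 1, 17, 14, [17, 14]]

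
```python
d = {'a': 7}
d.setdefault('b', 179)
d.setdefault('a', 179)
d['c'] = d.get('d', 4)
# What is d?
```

After line 1: d = {'a': 7}
After line 2 (setdefault adds 'b'=179): d = {'a': 7, 'b': 179}
After line 3 (setdefault 'a' no-op, already exists): d = {'a': 7, 'b': 179}
After line 4 (get('d', 4) returns default since 'd' not in d): d = {'a': 7, 'b': 179, 'c': 4}

{'a': 7, 'b': 179, 'c': 4}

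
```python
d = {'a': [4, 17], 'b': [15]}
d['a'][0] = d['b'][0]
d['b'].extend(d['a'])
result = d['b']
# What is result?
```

After line 1: d = {'a': [4, 17], 'b': [15]}
After line 2 (a[0] = b[0] = 15): d = {'a': [15, 17], 'b': [15]}
After line 3 (b.extend(a) appends [15, 17]): d = {'a': [15, 17], 'b': [15, 15, 17]}
After line 4: result = d['b'] = [15, 15, 17]

[15, 15, 17]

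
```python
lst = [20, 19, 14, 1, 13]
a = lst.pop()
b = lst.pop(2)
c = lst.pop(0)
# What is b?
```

After line 1: lst = [20, 19, 14, 1, 13]
After line 2 (pop() -> a = 13): lst = [20, 19, 14, 1]
After line 3 (pop(2) -> b = 14): lst = [20, 19, 1]
After line 4 (pop(0) -> c = 20): lst = [19, 1]

14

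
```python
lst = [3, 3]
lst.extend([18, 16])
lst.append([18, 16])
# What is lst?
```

After line 1: lst = [3, 3]
After line 2 (extend unpacks [18, 16]): lst = [3, 3, 18, 16]
After line 3 (append adds [18, 16] as single element): lst = [3, 3, 18, 16, [18, 16]]

[3, 3, 18, 16, [18, 16]]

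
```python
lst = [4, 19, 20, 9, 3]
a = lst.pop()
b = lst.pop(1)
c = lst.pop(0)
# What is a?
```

After line 1: lst = [4, 19, 20, 9, 3]
After line 2 (pop() -> a = 3): lst = [4, 19, 20, 9]
After line 3 (pop(1) -> b = 19): lst = [4, 20, 9]
After line 4 (pop(0) -> c = 4): lst = [20, 9]

3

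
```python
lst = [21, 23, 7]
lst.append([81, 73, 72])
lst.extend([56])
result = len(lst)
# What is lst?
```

After line 1: lst = [21, 23, 7]
After line 2 (append adds [81, 73, 72] as single element): lst = [21, 23, 7, [81, 73, 72]]
After line 3 (extend unpacks [56], adds 56): lst = [21, 23, 7, [81, 73, 72], 56]
After line 4: result = len(lst) = 5

[21, 23, 7, [81, 73, 72], 56]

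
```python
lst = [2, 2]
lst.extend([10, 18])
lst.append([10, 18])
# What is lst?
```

After line 1: lst = [2, 2]
After line 2 (extend unpacks [10, 18]): lst = [2, 2, 10, 18]
After line 3 (append adds [10, 18] as single element): lst = [2, 2, 10, 18, [10, 18]]

[2, 2, 10, 18, [10, 18]]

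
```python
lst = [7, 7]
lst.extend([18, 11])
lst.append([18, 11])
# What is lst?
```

After line 1: lst = [7, 7]
After line 2 (extend unpacks [18, 11]): lst = [7, 7, 18, 11]
After line 3 (append adds [18, 11] as single element): lst = [7, 7, 18, 11, [18, 11]]

[7, 7, 18, 11, [18, 11]]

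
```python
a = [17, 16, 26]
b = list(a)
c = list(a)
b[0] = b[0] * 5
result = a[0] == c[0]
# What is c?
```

After line 1: a = [17, 16, 26]
After line 2 (b = list(a), copy): a = [17, 16, 26], b = [17, 16, 26]
After line 3 (c = list(a) is a copy, new object): c = [17, 16, 26]
After line 4 (b[0] = 17 * 5 = 85; only b mutates (copy)): a = [17, 16, 26], b = [85, 16, 26], c = [17, 16, 26]
After line 5 (a[0] = 17, c[0] = 17; result = True)

[17, 16, 26]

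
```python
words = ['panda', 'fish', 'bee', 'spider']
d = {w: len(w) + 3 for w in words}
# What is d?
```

{'panda': 8, 'fish': 7, 'bee': 6, 'spider': 9}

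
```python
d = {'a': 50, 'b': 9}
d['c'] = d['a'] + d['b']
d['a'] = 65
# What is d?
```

After line 1: d = {'a': 50, 'b': 9}
After line 2 (d['c'] = 50 + 9): d = {'a': 50, 'b': 9, 'c': 59}
After line 3: d = {'a': 65, 'b': 9, 'c': 59}

{'a': 65, 'b': 9, 'c': 59}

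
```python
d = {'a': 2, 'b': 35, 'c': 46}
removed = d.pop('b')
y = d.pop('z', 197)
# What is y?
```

After line 1: d = {'a': 2, 'b': 35, 'c': 46}
After line 2 (pop 'b' returns 35): d = {'a': 2, 'c': 46}, removed = 35
After line 3 (pop 'z' missing, returns default 197): d = {'a': 2, 'c': 46}, y = 197

197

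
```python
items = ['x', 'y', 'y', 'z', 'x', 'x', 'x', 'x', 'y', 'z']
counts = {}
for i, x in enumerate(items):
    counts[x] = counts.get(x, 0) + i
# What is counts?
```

Initial: counts = {}, items = ['x', 'y', 'y', 'z', 'x', 'x', 'x', 'x', 'y', 'z']
i=0, x='x': counts = {'x': 0}
i=1, x='y': counts = {'x': 0, 'y': 1}
i=2, x='y': counts = {'x': 0, 'y': 3}
i=3, x='z': counts = {'x': 0, 'y': 3, 'z': 3}
i=4, x='x': counts = {'x': 4, 'y': 3, 'z': 3}
i=5, x='x': counts = {'x': 9, 'y': 3, 'z': 3}
i=6, x='x': counts = {'x': 15, 'y': 3, 'z': 3}
i=7, x='x': counts = {'x': 22, 'y': 3, 'z': 3}
i=8, x='y': counts = {'x': 22, 'y': 11, 'z': 3}
i=9, x='z': counts = {'x': 22, 'y': 11, 'z': 12}

{'x': 22, 'y': 11, 'z': 12}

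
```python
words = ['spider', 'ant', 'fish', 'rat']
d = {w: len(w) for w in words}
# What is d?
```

{'spider': 6, 'ant': 3, 'fish': 4, 'rat': 3}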